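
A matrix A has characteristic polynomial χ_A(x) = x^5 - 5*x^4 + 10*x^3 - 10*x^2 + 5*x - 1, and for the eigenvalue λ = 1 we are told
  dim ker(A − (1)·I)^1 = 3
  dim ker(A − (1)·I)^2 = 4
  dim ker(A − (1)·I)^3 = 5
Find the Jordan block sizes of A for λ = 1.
Block sizes for λ = 1: [3, 1, 1]

From the dimensions of kernels of powers, the number of Jordan blocks of size at least j is d_j − d_{j−1} where d_j = dim ker(N^j) (with d_0 = 0). Computing the differences gives [3, 1, 1].
The number of blocks of size exactly k is (#blocks of size ≥ k) − (#blocks of size ≥ k + 1), so the partition is: 2 block(s) of size 1, 1 block(s) of size 3.
In nonincreasing order the block sizes are [3, 1, 1].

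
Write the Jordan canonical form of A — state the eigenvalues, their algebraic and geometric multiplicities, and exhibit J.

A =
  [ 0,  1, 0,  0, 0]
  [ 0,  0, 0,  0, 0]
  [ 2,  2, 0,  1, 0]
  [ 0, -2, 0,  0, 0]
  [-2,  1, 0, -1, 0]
J_2(0) ⊕ J_2(0) ⊕ J_1(0)

The characteristic polynomial is
  det(x·I − A) = x^5

Eigenvalues and multiplicities (the geometric multiplicity of λ is n − rank(A − λI), which equals the number of Jordan blocks for λ):
  λ = 0: algebraic multiplicity = 5, geometric multiplicity = 3

Determining the block sizes for each eigenvalue:
  λ = 0: with am = 5 and gm = 3, the partition is not yet determined (e.g. several partitions of 5 into 3 parts exist). Let N = A − (0)·I. Computing rank(N^1) = 2, rank(N^2) = 0; the number of blocks of size ≥ j is rank(N^{j−1}) − rank(N^j), giving [3, 2]. So we have 2 block(s) of size 2, 1 block(s) of size 1 → block sizes [2, 2, 1]

Assembling the blocks gives a Jordan form
J =
  [0, 1, 0, 0, 0]
  [0, 0, 0, 0, 0]
  [0, 0, 0, 1, 0]
  [0, 0, 0, 0, 0]
  [0, 0, 0, 0, 0]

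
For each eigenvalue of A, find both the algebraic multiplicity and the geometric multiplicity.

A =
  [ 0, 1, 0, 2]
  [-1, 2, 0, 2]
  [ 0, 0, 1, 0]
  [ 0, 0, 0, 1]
λ = 1: alg = 4, geom = 3

Step 1 — factor the characteristic polynomial to read off the algebraic multiplicities:
  χ_A(x) = (x - 1)^4

Step 2 — compute geometric multiplicities via the rank-nullity identity g(λ) = n − rank(A − λI):
  rank(A − (1)·I) = 1, so dim ker(A − (1)·I) = n − 1 = 3

Summary:
  λ = 1: algebraic multiplicity = 4, geometric multiplicity = 3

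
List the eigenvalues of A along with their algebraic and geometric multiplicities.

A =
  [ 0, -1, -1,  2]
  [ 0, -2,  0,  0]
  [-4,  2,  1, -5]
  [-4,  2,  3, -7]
λ = -2: alg = 4, geom = 2

Step 1 — factor the characteristic polynomial to read off the algebraic multiplicities:
  χ_A(x) = (x + 2)^4

Step 2 — compute geometric multiplicities via the rank-nullity identity g(λ) = n − rank(A − λI):
  rank(A − (-2)·I) = 2, so dim ker(A − (-2)·I) = n − 2 = 2

Summary:
  λ = -2: algebraic multiplicity = 4, geometric multiplicity = 2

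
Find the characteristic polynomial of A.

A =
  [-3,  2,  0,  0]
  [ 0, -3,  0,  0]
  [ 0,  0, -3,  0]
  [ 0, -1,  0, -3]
x^4 + 12*x^3 + 54*x^2 + 108*x + 81

Expanding det(x·I − A) (e.g. by cofactor expansion or by noting that A is similar to its Jordan form J, which has the same characteristic polynomial as A) gives
  χ_A(x) = x^4 + 12*x^3 + 54*x^2 + 108*x + 81
which factors as (x + 3)^4. The eigenvalues (with algebraic multiplicities) are λ = -3 with multiplicity 4.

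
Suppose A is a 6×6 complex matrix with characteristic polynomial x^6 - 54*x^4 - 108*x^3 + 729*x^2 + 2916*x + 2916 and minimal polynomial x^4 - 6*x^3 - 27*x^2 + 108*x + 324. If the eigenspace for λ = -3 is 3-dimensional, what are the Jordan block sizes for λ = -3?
Block sizes for λ = -3: [2, 1, 1]

Step 1 — from the characteristic polynomial, algebraic multiplicity of λ = -3 is 4. From dim ker(A − (-3)·I) = 3, there are exactly 3 Jordan blocks for λ = -3.
Step 2 — from the minimal polynomial, the factor (x + 3)^2 tells us the largest block for λ = -3 has size 2.
Step 3 — with total size 4, 3 blocks, and largest block 2, the block sizes (in nonincreasing order) are [2, 1, 1].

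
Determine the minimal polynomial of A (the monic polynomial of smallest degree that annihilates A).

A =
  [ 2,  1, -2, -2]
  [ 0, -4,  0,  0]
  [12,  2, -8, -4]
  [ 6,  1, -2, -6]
x^2 + 8*x + 16

The characteristic polynomial is χ_A(x) = (x + 4)^4, so the eigenvalues are known. The minimal polynomial is
  m_A(x) = Π_λ (x − λ)^{k_λ}
where k_λ is the size of the *largest* Jordan block for λ (equivalently, the smallest k with (A − λI)^k v = 0 for every generalised eigenvector v of λ).

  λ = -4: largest Jordan block has size 2, contributing (x + 4)^2

So m_A(x) = (x + 4)^2 = x^2 + 8*x + 16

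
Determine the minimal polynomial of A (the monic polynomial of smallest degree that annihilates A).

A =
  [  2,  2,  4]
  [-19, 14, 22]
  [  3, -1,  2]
x^3 - 18*x^2 + 108*x - 216

The characteristic polynomial is χ_A(x) = (x - 6)^3, so the eigenvalues are known. The minimal polynomial is
  m_A(x) = Π_λ (x − λ)^{k_λ}
where k_λ is the size of the *largest* Jordan block for λ (equivalently, the smallest k with (A − λI)^k v = 0 for every generalised eigenvector v of λ).

  λ = 6: largest Jordan block has size 3, contributing (x − 6)^3

So m_A(x) = (x - 6)^3 = x^3 - 18*x^2 + 108*x - 216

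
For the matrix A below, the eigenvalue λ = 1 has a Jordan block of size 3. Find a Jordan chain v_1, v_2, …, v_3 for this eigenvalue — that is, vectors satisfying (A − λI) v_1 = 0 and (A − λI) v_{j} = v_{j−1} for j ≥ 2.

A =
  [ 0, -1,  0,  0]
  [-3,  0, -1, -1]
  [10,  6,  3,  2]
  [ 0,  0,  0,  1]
A Jordan chain for λ = 1 of length 3:
v_1 = (4, -4, -8, 0)ᵀ
v_2 = (-1, -3, 10, 0)ᵀ
v_3 = (1, 0, 0, 0)ᵀ

Let N = A − (1)·I. We want v_3 with N^3 v_3 = 0 but N^2 v_3 ≠ 0; then v_{j-1} := N · v_j for j = 3, …, 2.

Pick v_3 = (1, 0, 0, 0)ᵀ.
Then v_2 = N · v_3 = (-1, -3, 10, 0)ᵀ.
Then v_1 = N · v_2 = (4, -4, -8, 0)ᵀ.

Sanity check: (A − (1)·I) v_1 = (0, 0, 0, 0)ᵀ = 0. ✓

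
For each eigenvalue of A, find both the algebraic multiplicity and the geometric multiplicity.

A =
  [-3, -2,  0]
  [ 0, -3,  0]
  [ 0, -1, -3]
λ = -3: alg = 3, geom = 2

Step 1 — factor the characteristic polynomial to read off the algebraic multiplicities:
  χ_A(x) = (x + 3)^3

Step 2 — compute geometric multiplicities via the rank-nullity identity g(λ) = n − rank(A − λI):
  rank(A − (-3)·I) = 1, so dim ker(A − (-3)·I) = n − 1 = 2

Summary:
  λ = -3: algebraic multiplicity = 3, geometric multiplicity = 2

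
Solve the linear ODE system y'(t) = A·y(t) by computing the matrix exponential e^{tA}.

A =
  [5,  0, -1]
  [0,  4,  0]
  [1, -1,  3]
e^{tA} =
  [t*exp(4*t) + exp(4*t), t^2*exp(4*t)/2, -t*exp(4*t)]
  [0, exp(4*t), 0]
  [t*exp(4*t), t^2*exp(4*t)/2 - t*exp(4*t), -t*exp(4*t) + exp(4*t)]

Strategy: write A = P · J · P⁻¹ where J is a Jordan canonical form, so e^{tA} = P · e^{tJ} · P⁻¹, and e^{tJ} can be computed block-by-block.

A has Jordan form
J =
  [4, 1, 0]
  [0, 4, 1]
  [0, 0, 4]
(up to reordering of blocks).

Per-block formulas:
  For a 3×3 Jordan block J_3(4): exp(t · J_3(4)) = e^(4t)·(I + t·N + (t^2/2)·N^2), where N is the 3×3 nilpotent shift.

After assembling e^{tJ} and conjugating by P, we get:

e^{tA} =
  [t*exp(4*t) + exp(4*t), t^2*exp(4*t)/2, -t*exp(4*t)]
  [0, exp(4*t), 0]
  [t*exp(4*t), t^2*exp(4*t)/2 - t*exp(4*t), -t*exp(4*t) + exp(4*t)]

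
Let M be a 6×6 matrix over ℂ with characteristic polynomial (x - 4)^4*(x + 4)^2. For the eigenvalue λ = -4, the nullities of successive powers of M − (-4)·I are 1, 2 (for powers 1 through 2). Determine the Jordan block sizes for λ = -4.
Block sizes for λ = -4: [2]

From the dimensions of kernels of powers, the number of Jordan blocks of size at least j is d_j − d_{j−1} where d_j = dim ker(N^j) (with d_0 = 0). Computing the differences gives [1, 1].
The number of blocks of size exactly k is (#blocks of size ≥ k) − (#blocks of size ≥ k + 1), so the partition is: 1 block(s) of size 2.
In nonincreasing order the block sizes are [2].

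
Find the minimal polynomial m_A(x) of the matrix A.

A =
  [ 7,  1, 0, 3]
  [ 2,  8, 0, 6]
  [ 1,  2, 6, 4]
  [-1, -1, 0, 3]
x^3 - 18*x^2 + 108*x - 216

The characteristic polynomial is χ_A(x) = (x - 6)^4, so the eigenvalues are known. The minimal polynomial is
  m_A(x) = Π_λ (x − λ)^{k_λ}
where k_λ is the size of the *largest* Jordan block for λ (equivalently, the smallest k with (A − λI)^k v = 0 for every generalised eigenvector v of λ).

  λ = 6: largest Jordan block has size 3, contributing (x − 6)^3

So m_A(x) = (x - 6)^3 = x^3 - 18*x^2 + 108*x - 216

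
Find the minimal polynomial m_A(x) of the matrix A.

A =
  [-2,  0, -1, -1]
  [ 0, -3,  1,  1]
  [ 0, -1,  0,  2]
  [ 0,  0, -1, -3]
x^3 + 6*x^2 + 12*x + 8

The characteristic polynomial is χ_A(x) = (x + 2)^4, so the eigenvalues are known. The minimal polynomial is
  m_A(x) = Π_λ (x − λ)^{k_λ}
where k_λ is the size of the *largest* Jordan block for λ (equivalently, the smallest k with (A − λI)^k v = 0 for every generalised eigenvector v of λ).

  λ = -2: largest Jordan block has size 3, contributing (x + 2)^3

So m_A(x) = (x + 2)^3 = x^3 + 6*x^2 + 12*x + 8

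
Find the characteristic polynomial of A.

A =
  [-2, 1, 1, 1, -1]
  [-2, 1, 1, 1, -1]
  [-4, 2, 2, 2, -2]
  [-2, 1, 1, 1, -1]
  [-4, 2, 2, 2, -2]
x^5

Expanding det(x·I − A) (e.g. by cofactor expansion or by noting that A is similar to its Jordan form J, which has the same characteristic polynomial as A) gives
  χ_A(x) = x^5
which factors as x^5. The eigenvalues (with algebraic multiplicities) are λ = 0 with multiplicity 5.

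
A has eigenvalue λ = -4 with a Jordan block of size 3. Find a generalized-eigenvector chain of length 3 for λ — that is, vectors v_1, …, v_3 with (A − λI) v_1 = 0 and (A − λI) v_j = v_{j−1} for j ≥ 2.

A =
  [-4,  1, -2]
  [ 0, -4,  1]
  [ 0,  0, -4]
A Jordan chain for λ = -4 of length 3:
v_1 = (1, 0, 0)ᵀ
v_2 = (-2, 1, 0)ᵀ
v_3 = (0, 0, 1)ᵀ

Let N = A − (-4)·I. We want v_3 with N^3 v_3 = 0 but N^2 v_3 ≠ 0; then v_{j-1} := N · v_j for j = 3, …, 2.

Pick v_3 = (0, 0, 1)ᵀ.
Then v_2 = N · v_3 = (-2, 1, 0)ᵀ.
Then v_1 = N · v_2 = (1, 0, 0)ᵀ.

Sanity check: (A − (-4)·I) v_1 = (0, 0, 0)ᵀ = 0. ✓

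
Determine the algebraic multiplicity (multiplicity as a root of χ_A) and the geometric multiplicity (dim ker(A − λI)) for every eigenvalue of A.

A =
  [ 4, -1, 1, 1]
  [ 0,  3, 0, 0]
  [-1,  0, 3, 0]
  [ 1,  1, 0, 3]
λ = 3: alg = 3, geom = 1; λ = 4: alg = 1, geom = 1

Step 1 — factor the characteristic polynomial to read off the algebraic multiplicities:
  χ_A(x) = (x - 4)*(x - 3)^3

Step 2 — compute geometric multiplicities via the rank-nullity identity g(λ) = n − rank(A − λI):
  rank(A − (3)·I) = 3, so dim ker(A − (3)·I) = n − 3 = 1
  rank(A − (4)·I) = 3, so dim ker(A − (4)·I) = n − 3 = 1

Summary:
  λ = 3: algebraic multiplicity = 3, geometric multiplicity = 1
  λ = 4: algebraic multiplicity = 1, geometric multiplicity = 1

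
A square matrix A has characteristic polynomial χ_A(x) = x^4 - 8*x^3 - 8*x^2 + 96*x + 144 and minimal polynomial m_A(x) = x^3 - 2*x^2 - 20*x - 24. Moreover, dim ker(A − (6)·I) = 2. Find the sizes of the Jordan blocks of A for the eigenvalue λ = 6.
Block sizes for λ = 6: [1, 1]

Step 1 — from the characteristic polynomial, algebraic multiplicity of λ = 6 is 2. From dim ker(A − (6)·I) = 2, there are exactly 2 Jordan blocks for λ = 6.
Step 2 — from the minimal polynomial, the factor (x − 6) tells us the largest block for λ = 6 has size 1.
Step 3 — with total size 2, 2 blocks, and largest block 1, the block sizes (in nonincreasing order) are [1, 1].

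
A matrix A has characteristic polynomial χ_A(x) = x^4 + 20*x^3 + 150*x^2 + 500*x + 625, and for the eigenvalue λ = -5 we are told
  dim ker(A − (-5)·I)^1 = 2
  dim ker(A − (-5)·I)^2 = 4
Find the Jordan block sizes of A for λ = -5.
Block sizes for λ = -5: [2, 2]

From the dimensions of kernels of powers, the number of Jordan blocks of size at least j is d_j − d_{j−1} where d_j = dim ker(N^j) (with d_0 = 0). Computing the differences gives [2, 2].
The number of blocks of size exactly k is (#blocks of size ≥ k) − (#blocks of size ≥ k + 1), so the partition is: 2 block(s) of size 2.
In nonincreasing order the block sizes are [2, 2].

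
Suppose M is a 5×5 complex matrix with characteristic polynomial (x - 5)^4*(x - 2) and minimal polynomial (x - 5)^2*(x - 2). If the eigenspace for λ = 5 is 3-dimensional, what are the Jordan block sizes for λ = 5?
Block sizes for λ = 5: [2, 1, 1]

Step 1 — from the characteristic polynomial, algebraic multiplicity of λ = 5 is 4. From dim ker(M − (5)·I) = 3, there are exactly 3 Jordan blocks for λ = 5.
Step 2 — from the minimal polynomial, the factor (x − 5)^2 tells us the largest block for λ = 5 has size 2.
Step 3 — with total size 4, 3 blocks, and largest block 2, the block sizes (in nonincreasing order) are [2, 1, 1].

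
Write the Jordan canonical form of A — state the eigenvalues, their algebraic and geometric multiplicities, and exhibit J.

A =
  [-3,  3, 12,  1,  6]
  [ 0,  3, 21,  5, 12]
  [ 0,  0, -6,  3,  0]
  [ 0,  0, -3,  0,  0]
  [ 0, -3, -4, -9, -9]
J_2(-3) ⊕ J_2(-3) ⊕ J_1(-3)

The characteristic polynomial is
  det(x·I − A) = x^5 + 15*x^4 + 90*x^3 + 270*x^2 + 405*x + 243 = (x + 3)^5

Eigenvalues and multiplicities (the geometric multiplicity of λ is n − rank(A − λI), which equals the number of Jordan blocks for λ):
  λ = -3: algebraic multiplicity = 5, geometric multiplicity = 3

Determining the block sizes for each eigenvalue:
  λ = -3: with am = 5 and gm = 3, the partition is not yet determined (e.g. several partitions of 5 into 3 parts exist). Let N = A − (-3)·I. Computing rank(N^1) = 2, rank(N^2) = 0; the number of blocks of size ≥ j is rank(N^{j−1}) − rank(N^j), giving [3, 2]. So we have 2 block(s) of size 2, 1 block(s) of size 1 → block sizes [2, 2, 1]

Assembling the blocks gives a Jordan form
J =
  [-3,  1,  0,  0,  0]
  [ 0, -3,  0,  0,  0]
  [ 0,  0, -3,  1,  0]
  [ 0,  0,  0, -3,  0]
  [ 0,  0,  0,  0, -3]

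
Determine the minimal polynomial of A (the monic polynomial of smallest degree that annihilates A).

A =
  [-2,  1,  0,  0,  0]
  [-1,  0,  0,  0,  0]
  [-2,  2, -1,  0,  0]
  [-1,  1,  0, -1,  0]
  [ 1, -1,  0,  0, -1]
x^2 + 2*x + 1

The characteristic polynomial is χ_A(x) = (x + 1)^5, so the eigenvalues are known. The minimal polynomial is
  m_A(x) = Π_λ (x − λ)^{k_λ}
where k_λ is the size of the *largest* Jordan block for λ (equivalently, the smallest k with (A − λI)^k v = 0 for every generalised eigenvector v of λ).

  λ = -1: largest Jordan block has size 2, contributing (x + 1)^2

So m_A(x) = (x + 1)^2 = x^2 + 2*x + 1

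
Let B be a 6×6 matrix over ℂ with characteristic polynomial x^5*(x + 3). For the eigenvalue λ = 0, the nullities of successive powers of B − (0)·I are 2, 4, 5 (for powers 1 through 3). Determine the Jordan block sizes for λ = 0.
Block sizes for λ = 0: [3, 2]

From the dimensions of kernels of powers, the number of Jordan blocks of size at least j is d_j − d_{j−1} where d_j = dim ker(N^j) (with d_0 = 0). Computing the differences gives [2, 2, 1].
The number of blocks of size exactly k is (#blocks of size ≥ k) − (#blocks of size ≥ k + 1), so the partition is: 1 block(s) of size 2, 1 block(s) of size 3.
In nonincreasing order the block sizes are [3, 2].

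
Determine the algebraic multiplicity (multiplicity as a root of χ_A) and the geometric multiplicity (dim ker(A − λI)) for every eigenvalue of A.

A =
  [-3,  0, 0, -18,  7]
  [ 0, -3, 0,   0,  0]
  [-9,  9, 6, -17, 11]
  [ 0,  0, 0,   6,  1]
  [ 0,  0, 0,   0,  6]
λ = -3: alg = 2, geom = 2; λ = 6: alg = 3, geom = 1

Step 1 — factor the characteristic polynomial to read off the algebraic multiplicities:
  χ_A(x) = (x - 6)^3*(x + 3)^2

Step 2 — compute geometric multiplicities via the rank-nullity identity g(λ) = n − rank(A − λI):
  rank(A − (-3)·I) = 3, so dim ker(A − (-3)·I) = n − 3 = 2
  rank(A − (6)·I) = 4, so dim ker(A − (6)·I) = n − 4 = 1

Summary:
  λ = -3: algebraic multiplicity = 2, geometric multiplicity = 2
  λ = 6: algebraic multiplicity = 3, geometric multiplicity = 1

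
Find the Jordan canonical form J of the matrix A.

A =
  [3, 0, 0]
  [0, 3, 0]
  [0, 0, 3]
J_1(3) ⊕ J_1(3) ⊕ J_1(3)

The characteristic polynomial is
  det(x·I − A) = x^3 - 9*x^2 + 27*x - 27 = (x - 3)^3

Eigenvalues and multiplicities (the geometric multiplicity of λ is n − rank(A − λI), which equals the number of Jordan blocks for λ):
  λ = 3: algebraic multiplicity = 3, geometric multiplicity = 3

Determining the block sizes for each eigenvalue:
  λ = 3: gm = am = 3, so every block has size 1 → block sizes [1, 1, 1]

Assembling the blocks gives a Jordan form
J =
  [3, 0, 0]
  [0, 3, 0]
  [0, 0, 3]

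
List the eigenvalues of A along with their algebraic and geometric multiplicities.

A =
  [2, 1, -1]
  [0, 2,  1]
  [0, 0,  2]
λ = 2: alg = 3, geom = 1

Step 1 — factor the characteristic polynomial to read off the algebraic multiplicities:
  χ_A(x) = (x - 2)^3

Step 2 — compute geometric multiplicities via the rank-nullity identity g(λ) = n − rank(A − λI):
  rank(A − (2)·I) = 2, so dim ker(A − (2)·I) = n − 2 = 1

Summary:
  λ = 2: algebraic multiplicity = 3, geometric multiplicity = 1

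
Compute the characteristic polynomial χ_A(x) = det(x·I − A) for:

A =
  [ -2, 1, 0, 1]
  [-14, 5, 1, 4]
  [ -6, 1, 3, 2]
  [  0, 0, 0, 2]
x^4 - 8*x^3 + 24*x^2 - 32*x + 16

Expanding det(x·I − A) (e.g. by cofactor expansion or by noting that A is similar to its Jordan form J, which has the same characteristic polynomial as A) gives
  χ_A(x) = x^4 - 8*x^3 + 24*x^2 - 32*x + 16
which factors as (x - 2)^4. The eigenvalues (with algebraic multiplicities) are λ = 2 with multiplicity 4.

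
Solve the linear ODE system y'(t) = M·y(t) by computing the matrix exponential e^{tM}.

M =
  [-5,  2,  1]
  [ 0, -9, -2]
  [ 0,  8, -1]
e^{tM} =
  [exp(-5*t), 2*t*exp(-5*t), t*exp(-5*t)]
  [0, -4*t*exp(-5*t) + exp(-5*t), -2*t*exp(-5*t)]
  [0, 8*t*exp(-5*t), 4*t*exp(-5*t) + exp(-5*t)]

Strategy: write M = P · J · P⁻¹ where J is a Jordan canonical form, so e^{tM} = P · e^{tJ} · P⁻¹, and e^{tJ} can be computed block-by-block.

M has Jordan form
J =
  [-5,  1,  0]
  [ 0, -5,  0]
  [ 0,  0, -5]
(up to reordering of blocks).

Per-block formulas:
  For a 2×2 Jordan block J_2(-5): exp(t · J_2(-5)) = e^(-5t)·(I + t·N), where N is the 2×2 nilpotent shift.
  For a 1×1 block at λ = -5: exp(t · [-5]) = [e^(-5t)].

After assembling e^{tJ} and conjugating by P, we get:

e^{tM} =
  [exp(-5*t), 2*t*exp(-5*t), t*exp(-5*t)]
  [0, -4*t*exp(-5*t) + exp(-5*t), -2*t*exp(-5*t)]
  [0, 8*t*exp(-5*t), 4*t*exp(-5*t) + exp(-5*t)]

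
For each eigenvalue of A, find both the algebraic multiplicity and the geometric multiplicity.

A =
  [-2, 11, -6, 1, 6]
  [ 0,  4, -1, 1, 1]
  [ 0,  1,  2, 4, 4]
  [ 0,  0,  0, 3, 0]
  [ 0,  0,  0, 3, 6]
λ = -2: alg = 1, geom = 1; λ = 3: alg = 3, geom = 2; λ = 6: alg = 1, geom = 1

Step 1 — factor the characteristic polynomial to read off the algebraic multiplicities:
  χ_A(x) = (x - 6)*(x - 3)^3*(x + 2)

Step 2 — compute geometric multiplicities via the rank-nullity identity g(λ) = n − rank(A − λI):
  rank(A − (-2)·I) = 4, so dim ker(A − (-2)·I) = n − 4 = 1
  rank(A − (3)·I) = 3, so dim ker(A − (3)·I) = n − 3 = 2
  rank(A − (6)·I) = 4, so dim ker(A − (6)·I) = n − 4 = 1

Summary:
  λ = -2: algebraic multiplicity = 1, geometric multiplicity = 1
  λ = 3: algebraic multiplicity = 3, geometric multiplicity = 2
  λ = 6: algebraic multiplicity = 1, geometric multiplicity = 1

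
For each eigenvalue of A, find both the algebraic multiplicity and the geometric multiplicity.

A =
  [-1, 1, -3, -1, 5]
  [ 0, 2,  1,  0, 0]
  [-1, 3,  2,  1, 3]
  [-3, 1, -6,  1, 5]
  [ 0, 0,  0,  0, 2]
λ = -2: alg = 1, geom = 1; λ = 2: alg = 4, geom = 2

Step 1 — factor the characteristic polynomial to read off the algebraic multiplicities:
  χ_A(x) = (x - 2)^4*(x + 2)

Step 2 — compute geometric multiplicities via the rank-nullity identity g(λ) = n − rank(A − λI):
  rank(A − (-2)·I) = 4, so dim ker(A − (-2)·I) = n − 4 = 1
  rank(A − (2)·I) = 3, so dim ker(A − (2)·I) = n − 3 = 2

Summary:
  λ = -2: algebraic multiplicity = 1, geometric multiplicity = 1
  λ = 2: algebraic multiplicity = 4, geometric multiplicity = 2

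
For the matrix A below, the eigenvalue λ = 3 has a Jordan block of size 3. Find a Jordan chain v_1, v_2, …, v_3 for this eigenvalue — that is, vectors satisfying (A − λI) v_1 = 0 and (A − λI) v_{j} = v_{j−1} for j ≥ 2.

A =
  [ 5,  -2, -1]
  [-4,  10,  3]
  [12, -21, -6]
A Jordan chain for λ = 3 of length 3:
v_1 = (3, -6, 18)ᵀ
v_2 = (-2, 7, -21)ᵀ
v_3 = (0, 1, 0)ᵀ

Let N = A − (3)·I. We want v_3 with N^3 v_3 = 0 but N^2 v_3 ≠ 0; then v_{j-1} := N · v_j for j = 3, …, 2.

Pick v_3 = (0, 1, 0)ᵀ.
Then v_2 = N · v_3 = (-2, 7, -21)ᵀ.
Then v_1 = N · v_2 = (3, -6, 18)ᵀ.

Sanity check: (A − (3)·I) v_1 = (0, 0, 0)ᵀ = 0. ✓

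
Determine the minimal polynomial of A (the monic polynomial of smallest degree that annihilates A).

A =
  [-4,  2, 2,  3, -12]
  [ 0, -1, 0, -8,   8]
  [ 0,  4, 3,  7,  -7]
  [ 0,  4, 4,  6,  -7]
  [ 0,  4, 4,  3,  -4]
x^4 - x^3 - 17*x^2 + 21*x + 36

The characteristic polynomial is χ_A(x) = (x - 3)^2*(x + 1)^2*(x + 4), so the eigenvalues are known. The minimal polynomial is
  m_A(x) = Π_λ (x − λ)^{k_λ}
where k_λ is the size of the *largest* Jordan block for λ (equivalently, the smallest k with (A − λI)^k v = 0 for every generalised eigenvector v of λ).

  λ = -4: largest Jordan block has size 1, contributing (x + 4)
  λ = -1: largest Jordan block has size 1, contributing (x + 1)
  λ = 3: largest Jordan block has size 2, contributing (x − 3)^2

So m_A(x) = (x - 3)^2*(x + 1)*(x + 4) = x^4 - x^3 - 17*x^2 + 21*x + 36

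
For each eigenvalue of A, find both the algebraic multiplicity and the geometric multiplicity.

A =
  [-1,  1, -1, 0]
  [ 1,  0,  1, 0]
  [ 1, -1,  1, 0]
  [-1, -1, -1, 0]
λ = 0: alg = 4, geom = 2

Step 1 — factor the characteristic polynomial to read off the algebraic multiplicities:
  χ_A(x) = x^4

Step 2 — compute geometric multiplicities via the rank-nullity identity g(λ) = n − rank(A − λI):
  rank(A − (0)·I) = 2, so dim ker(A − (0)·I) = n − 2 = 2

Summary:
  λ = 0: algebraic multiplicity = 4, geometric multiplicity = 2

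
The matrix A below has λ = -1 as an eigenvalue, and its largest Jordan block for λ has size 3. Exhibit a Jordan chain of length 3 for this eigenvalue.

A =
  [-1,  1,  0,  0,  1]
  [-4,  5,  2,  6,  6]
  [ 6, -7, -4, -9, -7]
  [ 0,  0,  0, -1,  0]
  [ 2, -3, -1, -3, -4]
A Jordan chain for λ = -1 of length 3:
v_1 = (-2, 0, -4, 0, 0)ᵀ
v_2 = (0, -4, 6, 0, 2)ᵀ
v_3 = (1, 0, 0, 0, 0)ᵀ

Let N = A − (-1)·I. We want v_3 with N^3 v_3 = 0 but N^2 v_3 ≠ 0; then v_{j-1} := N · v_j for j = 3, …, 2.

Pick v_3 = (1, 0, 0, 0, 0)ᵀ.
Then v_2 = N · v_3 = (0, -4, 6, 0, 2)ᵀ.
Then v_1 = N · v_2 = (-2, 0, -4, 0, 0)ᵀ.

Sanity check: (A − (-1)·I) v_1 = (0, 0, 0, 0, 0)ᵀ = 0. ✓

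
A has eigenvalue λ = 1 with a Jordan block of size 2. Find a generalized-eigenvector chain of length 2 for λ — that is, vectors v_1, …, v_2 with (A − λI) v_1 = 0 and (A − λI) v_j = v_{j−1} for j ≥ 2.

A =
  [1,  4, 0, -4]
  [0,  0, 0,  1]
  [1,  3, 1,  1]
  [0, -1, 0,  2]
A Jordan chain for λ = 1 of length 2:
v_1 = (0, 0, 1, 0)ᵀ
v_2 = (1, 0, 0, 0)ᵀ

Let N = A − (1)·I. We want v_2 with N^2 v_2 = 0 but N^1 v_2 ≠ 0; then v_{j-1} := N · v_j for j = 2, …, 2.

Pick v_2 = (1, 0, 0, 0)ᵀ.
Then v_1 = N · v_2 = (0, 0, 1, 0)ᵀ.

Sanity check: (A − (1)·I) v_1 = (0, 0, 0, 0)ᵀ = 0. ✓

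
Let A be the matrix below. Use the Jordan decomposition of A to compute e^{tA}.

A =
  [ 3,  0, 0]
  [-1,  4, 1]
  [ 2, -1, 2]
e^{tA} =
  [exp(3*t), 0, 0]
  [t^2*exp(3*t)/2 - t*exp(3*t), t*exp(3*t) + exp(3*t), t*exp(3*t)]
  [-t^2*exp(3*t)/2 + 2*t*exp(3*t), -t*exp(3*t), -t*exp(3*t) + exp(3*t)]

Strategy: write A = P · J · P⁻¹ where J is a Jordan canonical form, so e^{tA} = P · e^{tJ} · P⁻¹, and e^{tJ} can be computed block-by-block.

A has Jordan form
J =
  [3, 1, 0]
  [0, 3, 1]
  [0, 0, 3]
(up to reordering of blocks).

Per-block formulas:
  For a 3×3 Jordan block J_3(3): exp(t · J_3(3)) = e^(3t)·(I + t·N + (t^2/2)·N^2), where N is the 3×3 nilpotent shift.

After assembling e^{tJ} and conjugating by P, we get:

e^{tA} =
  [exp(3*t), 0, 0]
  [t^2*exp(3*t)/2 - t*exp(3*t), t*exp(3*t) + exp(3*t), t*exp(3*t)]
  [-t^2*exp(3*t)/2 + 2*t*exp(3*t), -t*exp(3*t), -t*exp(3*t) + exp(3*t)]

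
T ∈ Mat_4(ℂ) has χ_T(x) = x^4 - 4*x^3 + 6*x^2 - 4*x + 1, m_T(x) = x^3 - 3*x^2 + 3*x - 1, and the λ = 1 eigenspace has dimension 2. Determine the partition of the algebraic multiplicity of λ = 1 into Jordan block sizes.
Block sizes for λ = 1: [3, 1]

Step 1 — from the characteristic polynomial, algebraic multiplicity of λ = 1 is 4. From dim ker(T − (1)·I) = 2, there are exactly 2 Jordan blocks for λ = 1.
Step 2 — from the minimal polynomial, the factor (x − 1)^3 tells us the largest block for λ = 1 has size 3.
Step 3 — with total size 4, 2 blocks, and largest block 3, the block sizes (in nonincreasing order) are [3, 1].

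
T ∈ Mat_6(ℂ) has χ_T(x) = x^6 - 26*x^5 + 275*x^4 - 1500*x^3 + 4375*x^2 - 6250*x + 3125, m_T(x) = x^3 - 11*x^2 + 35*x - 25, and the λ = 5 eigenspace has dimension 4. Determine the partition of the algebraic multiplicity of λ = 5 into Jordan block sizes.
Block sizes for λ = 5: [2, 1, 1, 1]

Step 1 — from the characteristic polynomial, algebraic multiplicity of λ = 5 is 5. From dim ker(T − (5)·I) = 4, there are exactly 4 Jordan blocks for λ = 5.
Step 2 — from the minimal polynomial, the factor (x − 5)^2 tells us the largest block for λ = 5 has size 2.
Step 3 — with total size 5, 4 blocks, and largest block 2, the block sizes (in nonincreasing order) are [2, 1, 1, 1].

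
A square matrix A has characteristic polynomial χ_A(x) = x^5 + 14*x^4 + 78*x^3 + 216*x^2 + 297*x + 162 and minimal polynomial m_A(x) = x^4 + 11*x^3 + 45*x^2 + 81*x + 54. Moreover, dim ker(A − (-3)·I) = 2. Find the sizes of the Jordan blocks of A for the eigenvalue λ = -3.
Block sizes for λ = -3: [3, 1]

Step 1 — from the characteristic polynomial, algebraic multiplicity of λ = -3 is 4. From dim ker(A − (-3)·I) = 2, there are exactly 2 Jordan blocks for λ = -3.
Step 2 — from the minimal polynomial, the factor (x + 3)^3 tells us the largest block for λ = -3 has size 3.
Step 3 — with total size 4, 2 blocks, and largest block 3, the block sizes (in nonincreasing order) are [3, 1].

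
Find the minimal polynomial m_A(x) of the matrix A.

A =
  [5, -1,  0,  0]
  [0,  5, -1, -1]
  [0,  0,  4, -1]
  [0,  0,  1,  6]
x^3 - 15*x^2 + 75*x - 125

The characteristic polynomial is χ_A(x) = (x - 5)^4, so the eigenvalues are known. The minimal polynomial is
  m_A(x) = Π_λ (x − λ)^{k_λ}
where k_λ is the size of the *largest* Jordan block for λ (equivalently, the smallest k with (A − λI)^k v = 0 for every generalised eigenvector v of λ).

  λ = 5: largest Jordan block has size 3, contributing (x − 5)^3

So m_A(x) = (x - 5)^3 = x^3 - 15*x^2 + 75*x - 125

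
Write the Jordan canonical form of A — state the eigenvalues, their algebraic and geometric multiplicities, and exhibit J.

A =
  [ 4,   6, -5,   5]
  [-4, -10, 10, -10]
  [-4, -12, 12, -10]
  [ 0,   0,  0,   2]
J_2(2) ⊕ J_1(2) ⊕ J_1(2)

The characteristic polynomial is
  det(x·I − A) = x^4 - 8*x^3 + 24*x^2 - 32*x + 16 = (x - 2)^4

Eigenvalues and multiplicities (the geometric multiplicity of λ is n − rank(A − λI), which equals the number of Jordan blocks for λ):
  λ = 2: algebraic multiplicity = 4, geometric multiplicity = 3

Determining the block sizes for each eigenvalue:
  λ = 2: 3 blocks summing to 4 forces exactly one block of size 2 and the rest size 1 → block sizes [2, 1, 1]

Assembling the blocks gives a Jordan form
J =
  [2, 1, 0, 0]
  [0, 2, 0, 0]
  [0, 0, 2, 0]
  [0, 0, 0, 2]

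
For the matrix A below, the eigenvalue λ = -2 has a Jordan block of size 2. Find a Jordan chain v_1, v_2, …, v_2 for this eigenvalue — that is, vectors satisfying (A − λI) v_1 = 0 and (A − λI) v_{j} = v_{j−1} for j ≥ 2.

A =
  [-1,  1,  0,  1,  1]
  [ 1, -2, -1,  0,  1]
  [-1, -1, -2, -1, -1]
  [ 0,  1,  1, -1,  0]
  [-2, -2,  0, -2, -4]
A Jordan chain for λ = -2 of length 2:
v_1 = (1, 1, -1, 0, -2)ᵀ
v_2 = (1, 0, 0, 0, 0)ᵀ

Let N = A − (-2)·I. We want v_2 with N^2 v_2 = 0 but N^1 v_2 ≠ 0; then v_{j-1} := N · v_j for j = 2, …, 2.

Pick v_2 = (1, 0, 0, 0, 0)ᵀ.
Then v_1 = N · v_2 = (1, 1, -1, 0, -2)ᵀ.

Sanity check: (A − (-2)·I) v_1 = (0, 0, 0, 0, 0)ᵀ = 0. ✓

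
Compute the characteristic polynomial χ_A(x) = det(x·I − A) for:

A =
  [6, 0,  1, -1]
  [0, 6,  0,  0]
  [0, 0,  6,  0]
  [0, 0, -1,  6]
x^4 - 24*x^3 + 216*x^2 - 864*x + 1296

Expanding det(x·I − A) (e.g. by cofactor expansion or by noting that A is similar to its Jordan form J, which has the same characteristic polynomial as A) gives
  χ_A(x) = x^4 - 24*x^3 + 216*x^2 - 864*x + 1296
which factors as (x - 6)^4. The eigenvalues (with algebraic multiplicities) are λ = 6 with multiplicity 4.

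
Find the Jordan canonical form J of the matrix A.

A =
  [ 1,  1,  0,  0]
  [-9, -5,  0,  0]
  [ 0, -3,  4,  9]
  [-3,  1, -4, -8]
J_2(-2) ⊕ J_2(-2)

The characteristic polynomial is
  det(x·I − A) = x^4 + 8*x^3 + 24*x^2 + 32*x + 16 = (x + 2)^4

Eigenvalues and multiplicities (the geometric multiplicity of λ is n − rank(A − λI), which equals the number of Jordan blocks for λ):
  λ = -2: algebraic multiplicity = 4, geometric multiplicity = 2

Determining the block sizes for each eigenvalue:
  λ = -2: with am = 4 and gm = 2, the partition is not yet determined (e.g. several partitions of 4 into 2 parts exist). Let N = A − (-2)·I. Computing rank(N^1) = 2, rank(N^2) = 0; the number of blocks of size ≥ j is rank(N^{j−1}) − rank(N^j), giving [2, 2]. So we have 2 block(s) of size 2 → block sizes [2, 2]

Assembling the blocks gives a Jordan form
J =
  [-2,  1,  0,  0]
  [ 0, -2,  0,  0]
  [ 0,  0, -2,  1]
  [ 0,  0,  0, -2]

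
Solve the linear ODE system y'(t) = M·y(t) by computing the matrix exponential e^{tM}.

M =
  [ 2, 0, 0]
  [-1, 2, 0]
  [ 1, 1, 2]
e^{tM} =
  [exp(2*t), 0, 0]
  [-t*exp(2*t), exp(2*t), 0]
  [-t^2*exp(2*t)/2 + t*exp(2*t), t*exp(2*t), exp(2*t)]

Strategy: write M = P · J · P⁻¹ where J is a Jordan canonical form, so e^{tM} = P · e^{tJ} · P⁻¹, and e^{tJ} can be computed block-by-block.

M has Jordan form
J =
  [2, 1, 0]
  [0, 2, 1]
  [0, 0, 2]
(up to reordering of blocks).

Per-block formulas:
  For a 3×3 Jordan block J_3(2): exp(t · J_3(2)) = e^(2t)·(I + t·N + (t^2/2)·N^2), where N is the 3×3 nilpotent shift.

After assembling e^{tJ} and conjugating by P, we get:

e^{tM} =
  [exp(2*t), 0, 0]
  [-t*exp(2*t), exp(2*t), 0]
  [-t^2*exp(2*t)/2 + t*exp(2*t), t*exp(2*t), exp(2*t)]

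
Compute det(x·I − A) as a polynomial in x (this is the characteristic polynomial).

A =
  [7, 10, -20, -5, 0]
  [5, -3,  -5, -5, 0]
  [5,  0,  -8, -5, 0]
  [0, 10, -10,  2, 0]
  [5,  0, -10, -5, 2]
x^5 - 15*x^3 + 10*x^2 + 60*x - 72

Expanding det(x·I − A) (e.g. by cofactor expansion or by noting that A is similar to its Jordan form J, which has the same characteristic polynomial as A) gives
  χ_A(x) = x^5 - 15*x^3 + 10*x^2 + 60*x - 72
which factors as (x - 2)^3*(x + 3)^2. The eigenvalues (with algebraic multiplicities) are λ = -3 with multiplicity 2, λ = 2 with multiplicity 3.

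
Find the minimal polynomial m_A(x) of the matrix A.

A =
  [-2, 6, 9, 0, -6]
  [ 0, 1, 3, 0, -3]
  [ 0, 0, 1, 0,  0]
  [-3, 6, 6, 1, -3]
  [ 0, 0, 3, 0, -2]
x^2 + x - 2

The characteristic polynomial is χ_A(x) = (x - 1)^3*(x + 2)^2, so the eigenvalues are known. The minimal polynomial is
  m_A(x) = Π_λ (x − λ)^{k_λ}
where k_λ is the size of the *largest* Jordan block for λ (equivalently, the smallest k with (A − λI)^k v = 0 for every generalised eigenvector v of λ).

  λ = -2: largest Jordan block has size 1, contributing (x + 2)
  λ = 1: largest Jordan block has size 1, contributing (x − 1)

So m_A(x) = (x - 1)*(x + 2) = x^2 + x - 2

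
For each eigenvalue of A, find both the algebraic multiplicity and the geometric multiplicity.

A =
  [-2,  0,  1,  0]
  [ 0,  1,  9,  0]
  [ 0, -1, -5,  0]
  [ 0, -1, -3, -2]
λ = -2: alg = 4, geom = 2

Step 1 — factor the characteristic polynomial to read off the algebraic multiplicities:
  χ_A(x) = (x + 2)^4

Step 2 — compute geometric multiplicities via the rank-nullity identity g(λ) = n − rank(A − λI):
  rank(A − (-2)·I) = 2, so dim ker(A − (-2)·I) = n − 2 = 2

Summary:
  λ = -2: algebraic multiplicity = 4, geometric multiplicity = 2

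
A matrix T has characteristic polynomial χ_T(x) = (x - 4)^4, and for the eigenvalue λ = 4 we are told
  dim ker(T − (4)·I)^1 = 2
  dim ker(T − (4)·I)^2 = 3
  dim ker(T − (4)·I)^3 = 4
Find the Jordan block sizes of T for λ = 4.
Block sizes for λ = 4: [3, 1]

From the dimensions of kernels of powers, the number of Jordan blocks of size at least j is d_j − d_{j−1} where d_j = dim ker(N^j) (with d_0 = 0). Computing the differences gives [2, 1, 1].
The number of blocks of size exactly k is (#blocks of size ≥ k) − (#blocks of size ≥ k + 1), so the partition is: 1 block(s) of size 1, 1 block(s) of size 3.
In nonincreasing order the block sizes are [3, 1].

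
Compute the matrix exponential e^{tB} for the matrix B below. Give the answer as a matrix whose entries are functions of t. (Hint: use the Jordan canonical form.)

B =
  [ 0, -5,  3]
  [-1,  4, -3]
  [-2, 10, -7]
e^{tB} =
  [t*exp(-t) + exp(-t), -5*t*exp(-t), 3*t*exp(-t)]
  [-t*exp(-t), 5*t*exp(-t) + exp(-t), -3*t*exp(-t)]
  [-2*t*exp(-t), 10*t*exp(-t), -6*t*exp(-t) + exp(-t)]

Strategy: write B = P · J · P⁻¹ where J is a Jordan canonical form, so e^{tB} = P · e^{tJ} · P⁻¹, and e^{tJ} can be computed block-by-block.

B has Jordan form
J =
  [-1,  1,  0]
  [ 0, -1,  0]
  [ 0,  0, -1]
(up to reordering of blocks).

Per-block formulas:
  For a 2×2 Jordan block J_2(-1): exp(t · J_2(-1)) = e^(-1t)·(I + t·N), where N is the 2×2 nilpotent shift.
  For a 1×1 block at λ = -1: exp(t · [-1]) = [e^(-1t)].

After assembling e^{tJ} and conjugating by P, we get:

e^{tB} =
  [t*exp(-t) + exp(-t), -5*t*exp(-t), 3*t*exp(-t)]
  [-t*exp(-t), 5*t*exp(-t) + exp(-t), -3*t*exp(-t)]
  [-2*t*exp(-t), 10*t*exp(-t), -6*t*exp(-t) + exp(-t)]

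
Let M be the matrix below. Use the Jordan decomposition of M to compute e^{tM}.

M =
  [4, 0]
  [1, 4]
e^{tM} =
  [exp(4*t), 0]
  [t*exp(4*t), exp(4*t)]

Strategy: write M = P · J · P⁻¹ where J is a Jordan canonical form, so e^{tM} = P · e^{tJ} · P⁻¹, and e^{tJ} can be computed block-by-block.

M has Jordan form
J =
  [4, 1]
  [0, 4]
(up to reordering of blocks).

Per-block formulas:
  For a 2×2 Jordan block J_2(4): exp(t · J_2(4)) = e^(4t)·(I + t·N), where N is the 2×2 nilpotent shift.

After assembling e^{tJ} and conjugating by P, we get:

e^{tM} =
  [exp(4*t), 0]
  [t*exp(4*t), exp(4*t)]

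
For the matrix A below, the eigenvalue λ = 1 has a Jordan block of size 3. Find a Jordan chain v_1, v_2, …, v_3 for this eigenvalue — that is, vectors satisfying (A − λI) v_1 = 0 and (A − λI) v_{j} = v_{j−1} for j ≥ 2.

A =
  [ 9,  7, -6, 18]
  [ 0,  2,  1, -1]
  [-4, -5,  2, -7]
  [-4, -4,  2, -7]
A Jordan chain for λ = 1 of length 3:
v_1 = (6, 0, -4, -4)ᵀ
v_2 = (10, -2, -2, -4)ᵀ
v_3 = (3, -2, 0, 0)ᵀ

Let N = A − (1)·I. We want v_3 with N^3 v_3 = 0 but N^2 v_3 ≠ 0; then v_{j-1} := N · v_j for j = 3, …, 2.

Pick v_3 = (3, -2, 0, 0)ᵀ.
Then v_2 = N · v_3 = (10, -2, -2, -4)ᵀ.
Then v_1 = N · v_2 = (6, 0, -4, -4)ᵀ.

Sanity check: (A − (1)·I) v_1 = (0, 0, 0, 0)ᵀ = 0. ✓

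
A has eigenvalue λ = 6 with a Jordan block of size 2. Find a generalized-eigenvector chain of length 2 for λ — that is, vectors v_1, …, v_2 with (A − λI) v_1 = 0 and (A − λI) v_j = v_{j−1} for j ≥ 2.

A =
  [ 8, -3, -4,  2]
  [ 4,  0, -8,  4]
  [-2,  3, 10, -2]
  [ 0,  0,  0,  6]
A Jordan chain for λ = 6 of length 2:
v_1 = (2, 4, -2, 0)ᵀ
v_2 = (1, 0, 0, 0)ᵀ

Let N = A − (6)·I. We want v_2 with N^2 v_2 = 0 but N^1 v_2 ≠ 0; then v_{j-1} := N · v_j for j = 2, …, 2.

Pick v_2 = (1, 0, 0, 0)ᵀ.
Then v_1 = N · v_2 = (2, 4, -2, 0)ᵀ.

Sanity check: (A − (6)·I) v_1 = (0, 0, 0, 0)ᵀ = 0. ✓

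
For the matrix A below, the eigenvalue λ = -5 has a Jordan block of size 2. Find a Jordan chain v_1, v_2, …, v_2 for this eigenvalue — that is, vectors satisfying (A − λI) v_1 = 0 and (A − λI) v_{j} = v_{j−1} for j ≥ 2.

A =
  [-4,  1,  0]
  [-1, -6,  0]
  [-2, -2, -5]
A Jordan chain for λ = -5 of length 2:
v_1 = (1, -1, -2)ᵀ
v_2 = (1, 0, 0)ᵀ

Let N = A − (-5)·I. We want v_2 with N^2 v_2 = 0 but N^1 v_2 ≠ 0; then v_{j-1} := N · v_j for j = 2, …, 2.

Pick v_2 = (1, 0, 0)ᵀ.
Then v_1 = N · v_2 = (1, -1, -2)ᵀ.

Sanity check: (A − (-5)·I) v_1 = (0, 0, 0)ᵀ = 0. ✓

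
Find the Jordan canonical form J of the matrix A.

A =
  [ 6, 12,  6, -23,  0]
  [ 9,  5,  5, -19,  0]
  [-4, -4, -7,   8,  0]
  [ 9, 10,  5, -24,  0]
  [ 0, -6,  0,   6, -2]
J_3(-5) ⊕ J_1(-5) ⊕ J_1(-2)

The characteristic polynomial is
  det(x·I − A) = x^5 + 22*x^4 + 190*x^3 + 800*x^2 + 1625*x + 1250 = (x + 2)*(x + 5)^4

Eigenvalues and multiplicities (the geometric multiplicity of λ is n − rank(A − λI), which equals the number of Jordan blocks for λ):
  λ = -5: algebraic multiplicity = 4, geometric multiplicity = 2
  λ = -2: algebraic multiplicity = 1, geometric multiplicity = 1

Determining the block sizes for each eigenvalue:
  λ = -5: with am = 4 and gm = 2, the partition is not yet determined (e.g. several partitions of 4 into 2 parts exist). Let N = A − (-5)·I. Computing rank(N^1) = 3, rank(N^2) = 2, rank(N^3) = 1; the number of blocks of size ≥ j is rank(N^{j−1}) − rank(N^j), giving [2, 1, 1]. So we have 1 block(s) of size 3, 1 block(s) of size 1 → block sizes [3, 1]
  λ = -2: one block (gm = 1), so the single block has size am = 1 → block sizes [1]

Assembling the blocks gives a Jordan form
J =
  [-5,  1,  0,  0,  0]
  [ 0, -5,  1,  0,  0]
  [ 0,  0, -5,  0,  0]
  [ 0,  0,  0, -5,  0]
  [ 0,  0,  0,  0, -2]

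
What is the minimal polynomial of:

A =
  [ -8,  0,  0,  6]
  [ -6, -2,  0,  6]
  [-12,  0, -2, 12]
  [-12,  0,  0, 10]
x^2 - 2*x - 8

The characteristic polynomial is χ_A(x) = (x - 4)*(x + 2)^3, so the eigenvalues are known. The minimal polynomial is
  m_A(x) = Π_λ (x − λ)^{k_λ}
where k_λ is the size of the *largest* Jordan block for λ (equivalently, the smallest k with (A − λI)^k v = 0 for every generalised eigenvector v of λ).

  λ = -2: largest Jordan block has size 1, contributing (x + 2)
  λ = 4: largest Jordan block has size 1, contributing (x − 4)

So m_A(x) = (x - 4)*(x + 2) = x^2 - 2*x - 8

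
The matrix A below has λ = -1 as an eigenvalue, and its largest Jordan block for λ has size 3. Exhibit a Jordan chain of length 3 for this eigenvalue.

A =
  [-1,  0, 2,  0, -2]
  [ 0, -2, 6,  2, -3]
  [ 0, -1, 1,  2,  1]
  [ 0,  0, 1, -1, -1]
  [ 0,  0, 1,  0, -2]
A Jordan chain for λ = -1 of length 3:
v_1 = (-2, -5, -1, -1, -1)ᵀ
v_2 = (0, -1, -1, 0, 0)ᵀ
v_3 = (0, 1, 0, 0, 0)ᵀ

Let N = A − (-1)·I. We want v_3 with N^3 v_3 = 0 but N^2 v_3 ≠ 0; then v_{j-1} := N · v_j for j = 3, …, 2.

Pick v_3 = (0, 1, 0, 0, 0)ᵀ.
Then v_2 = N · v_3 = (0, -1, -1, 0, 0)ᵀ.
Then v_1 = N · v_2 = (-2, -5, -1, -1, -1)ᵀ.

Sanity check: (A − (-1)·I) v_1 = (0, 0, 0, 0, 0)ᵀ = 0. ✓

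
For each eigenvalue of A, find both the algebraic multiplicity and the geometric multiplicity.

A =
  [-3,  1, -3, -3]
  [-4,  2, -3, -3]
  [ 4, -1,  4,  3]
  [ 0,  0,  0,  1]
λ = 1: alg = 4, geom = 3

Step 1 — factor the characteristic polynomial to read off the algebraic multiplicities:
  χ_A(x) = (x - 1)^4

Step 2 — compute geometric multiplicities via the rank-nullity identity g(λ) = n − rank(A − λI):
  rank(A − (1)·I) = 1, so dim ker(A − (1)·I) = n − 1 = 3

Summary:
  λ = 1: algebraic multiplicity = 4, geometric multiplicity = 3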